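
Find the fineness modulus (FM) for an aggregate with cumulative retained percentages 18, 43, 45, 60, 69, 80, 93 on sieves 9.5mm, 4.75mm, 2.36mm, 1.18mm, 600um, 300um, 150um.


FM = sum(cumulative % retained) / 100
= 408 / 100
= 4.08

4.08


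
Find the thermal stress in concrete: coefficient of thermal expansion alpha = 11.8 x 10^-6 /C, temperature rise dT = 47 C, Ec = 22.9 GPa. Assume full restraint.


sigma = alpha * dT * Ec
= 11.8e-6 * 47 * 22.9 * 1000
= 12.7 MPa

12.7


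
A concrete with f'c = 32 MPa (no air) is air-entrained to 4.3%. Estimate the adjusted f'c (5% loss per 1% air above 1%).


Strength loss = (4.3 - 1) * 5 = 16.5%
f'c = 32 * (1 - 16.5/100)
= 26.72 MPa

26.72


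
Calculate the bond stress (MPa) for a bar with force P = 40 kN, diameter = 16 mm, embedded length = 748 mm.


u = P / (pi * db * ld)
= 40 * 1000 / (pi * 16 * 748)
= 1.064 MPa

1.064


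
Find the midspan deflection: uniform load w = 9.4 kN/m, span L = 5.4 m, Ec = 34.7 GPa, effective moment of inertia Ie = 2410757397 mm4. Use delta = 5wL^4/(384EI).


Convert: L = 5.4 m = 5400 mm, Ec = 34.7 GPa = 34700 MPa
delta = 5 * 9.4 * 5400^4 / (384 * 34700 * 2410757397)
= 1.24 mm

1.24


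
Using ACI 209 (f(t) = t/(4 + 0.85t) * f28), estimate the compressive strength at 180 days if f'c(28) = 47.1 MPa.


f(180) = 180 / (4 + 0.85 * 180) * 47.1
= 180 / 157.0 * 47.1
= 54.0 MPa

54.0


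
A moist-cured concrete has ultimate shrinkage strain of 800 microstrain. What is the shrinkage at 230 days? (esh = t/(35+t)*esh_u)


esh(230) = 230 / (35 + 230) * 800
= 230 / 265 * 800
= 694.3 microstrain

694.3


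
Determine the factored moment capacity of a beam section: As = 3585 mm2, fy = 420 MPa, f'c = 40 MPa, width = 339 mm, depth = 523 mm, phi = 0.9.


a = As * fy / (0.85 * f'c * b)
= 3585 * 420 / (0.85 * 40 * 339)
= 130.6351 mm
Mn = As * fy * (d - a/2) / 10^6
= 689.1325 kN-m
phi*Mn = 0.9 * 689.1325 = 620.22 kN-m

620.22


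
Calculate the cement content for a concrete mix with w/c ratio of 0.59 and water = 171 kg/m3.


Cement = water / (w/c)
= 171 / 0.59
= 289.8 kg/m3

289.8


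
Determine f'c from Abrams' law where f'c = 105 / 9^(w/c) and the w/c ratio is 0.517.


f'c = 105 / 9^0.517
= 105 / 3.114
= 33.72 MPa

33.72


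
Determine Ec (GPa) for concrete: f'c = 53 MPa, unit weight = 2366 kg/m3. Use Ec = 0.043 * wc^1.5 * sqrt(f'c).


Ec = 0.043 * 2366^1.5 * sqrt(53) / 1000
= 36.03 GPa

36.03


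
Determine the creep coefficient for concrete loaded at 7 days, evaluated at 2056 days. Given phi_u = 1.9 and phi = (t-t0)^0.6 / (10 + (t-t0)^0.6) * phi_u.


dt = 2056 - 7 = 2049
phi = 2049^0.6 / (10 + 2049^0.6) * 1.9
= 1.722

1.722


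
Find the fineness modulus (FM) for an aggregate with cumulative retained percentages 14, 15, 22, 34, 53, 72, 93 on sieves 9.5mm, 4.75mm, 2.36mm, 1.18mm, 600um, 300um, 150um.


FM = sum(cumulative % retained) / 100
= 303 / 100
= 3.03

3.03


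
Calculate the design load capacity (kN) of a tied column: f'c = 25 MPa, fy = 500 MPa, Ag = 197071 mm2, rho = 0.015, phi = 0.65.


Ast = rho * Ag = 0.015 * 197071 = 2956.065 mm2
phi*Pn = 0.65 * 0.80 * (0.85 * 25 * (197071 - 2956.065) + 500 * 2956.065) / 1000
= 2913.55 kN

2913.55


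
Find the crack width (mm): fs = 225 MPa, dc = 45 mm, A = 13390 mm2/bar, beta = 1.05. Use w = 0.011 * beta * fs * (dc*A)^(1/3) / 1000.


w = 0.011 * beta * fs * (dc * A)^(1/3) / 1000
= 0.011 * 1.05 * 225 * (45 * 13390)^(1/3) / 1000
= 0.219 mm

0.219


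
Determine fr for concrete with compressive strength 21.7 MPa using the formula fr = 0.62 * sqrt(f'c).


fr = 0.62 * sqrt(21.7)
= 2.888 MPa

2.888


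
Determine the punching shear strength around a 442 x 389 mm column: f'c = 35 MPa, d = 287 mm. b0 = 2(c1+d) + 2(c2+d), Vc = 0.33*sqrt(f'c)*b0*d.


b0 = 2*(442 + 287) + 2*(389 + 287) = 2810 mm
Vc = 0.33 * sqrt(35) * 2810 * 287 / 1000
= 1574.48 kN

1574.48


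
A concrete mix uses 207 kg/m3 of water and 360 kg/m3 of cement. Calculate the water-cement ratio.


w/c = water / cement
w/c = 207 / 360 = 0.575

0.575


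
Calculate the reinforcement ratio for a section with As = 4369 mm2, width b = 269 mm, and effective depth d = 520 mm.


rho = As / (b * d)
= 4369 / (269 * 520)
= 0.0312

0.0312


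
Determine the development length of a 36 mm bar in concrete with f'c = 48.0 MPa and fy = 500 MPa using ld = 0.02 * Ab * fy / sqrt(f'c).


Ab = pi * 36^2 / 4 = 1017.876 mm2
ld = 0.02 * 1017.876 * 500 / sqrt(48.0)
= 1469.2 mm

1469.2


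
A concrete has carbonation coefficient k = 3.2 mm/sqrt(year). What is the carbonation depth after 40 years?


depth = k * sqrt(t)
= 3.2 * sqrt(40)
= 20.24 mm

20.24


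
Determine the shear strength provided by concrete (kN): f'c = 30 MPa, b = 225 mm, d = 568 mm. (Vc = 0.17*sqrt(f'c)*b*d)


Vc = 0.17 * sqrt(30) * 225 * 568 / 1000
= 119.0 kN

119.0


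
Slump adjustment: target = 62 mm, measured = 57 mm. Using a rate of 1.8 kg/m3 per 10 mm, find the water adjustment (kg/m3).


Difference = 62 - 57 = 5 mm
Water adjustment = 5 * 1.8 / 10 = 0.9 kg/m3

0.9


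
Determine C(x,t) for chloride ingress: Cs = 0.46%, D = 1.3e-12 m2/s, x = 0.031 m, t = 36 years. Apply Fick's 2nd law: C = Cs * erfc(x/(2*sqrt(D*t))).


t_seconds = 36 * 365.25 * 24 * 3600 = 1136073600.0 s
arg = 0.031 / (2 * sqrt(1.3e-12 * 1136073600.0))
= 0.4033
erfc(0.4033) = 0.5684
C = 0.46 * 0.5684 = 0.2615%

0.2615


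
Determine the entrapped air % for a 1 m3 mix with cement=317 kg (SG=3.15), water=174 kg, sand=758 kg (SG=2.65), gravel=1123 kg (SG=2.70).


Vol cement = 317 / (3.15 * 1000) = 0.100635 m3
Vol water = 174 / 1000 = 0.174 m3
Vol sand = 758 / (2.65 * 1000) = 0.286038 m3
Vol gravel = 1123 / (2.70 * 1000) = 0.415926 m3
Total solid + water volume = 0.976599 m3
Air = (1 - 0.976599) * 100 = 2.34%

2.34


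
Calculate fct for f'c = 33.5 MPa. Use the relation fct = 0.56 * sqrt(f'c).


fct = 0.56 * sqrt(33.5)
= 0.56 * 5.788
= 3.241 MPa

3.241


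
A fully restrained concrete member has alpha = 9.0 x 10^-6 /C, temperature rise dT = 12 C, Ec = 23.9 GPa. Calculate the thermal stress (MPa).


sigma = alpha * dT * Ec
= 9.0e-6 * 12 * 23.9 * 1000
= 2.581 MPa

2.581


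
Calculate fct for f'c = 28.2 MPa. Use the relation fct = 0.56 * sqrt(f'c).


fct = 0.56 * sqrt(28.2)
= 0.56 * 5.31
= 2.974 MPa

2.974


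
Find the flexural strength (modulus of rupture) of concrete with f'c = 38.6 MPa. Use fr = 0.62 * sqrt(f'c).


fr = 0.62 * sqrt(38.6)
= 3.852 MPa

3.852


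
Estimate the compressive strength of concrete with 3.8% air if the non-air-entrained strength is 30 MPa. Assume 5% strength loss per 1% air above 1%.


Strength loss = (3.8 - 1) * 5 = 14.0%
f'c = 30 * (1 - 14.0/100)
= 25.8 MPa

25.8


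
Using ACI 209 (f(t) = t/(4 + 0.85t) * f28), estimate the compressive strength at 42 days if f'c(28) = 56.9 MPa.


f(42) = 42 / (4 + 0.85 * 42) * 56.9
= 42 / 39.7 * 56.9
= 60.2 MPa

60.2


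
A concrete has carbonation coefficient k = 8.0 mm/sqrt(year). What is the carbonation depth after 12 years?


depth = k * sqrt(t)
= 8.0 * sqrt(12)
= 27.71 mm

27.71


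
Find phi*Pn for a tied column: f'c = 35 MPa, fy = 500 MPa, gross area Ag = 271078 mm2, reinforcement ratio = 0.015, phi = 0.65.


Ast = rho * Ag = 0.015 * 271078 = 4066.17 mm2
phi*Pn = 0.65 * 0.80 * (0.85 * 35 * (271078 - 4066.17) + 500 * 4066.17) / 1000
= 5187.88 kN

5187.88


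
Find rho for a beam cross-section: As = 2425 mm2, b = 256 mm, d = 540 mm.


rho = As / (b * d)
= 2425 / (256 * 540)
= 0.0175

0.0175


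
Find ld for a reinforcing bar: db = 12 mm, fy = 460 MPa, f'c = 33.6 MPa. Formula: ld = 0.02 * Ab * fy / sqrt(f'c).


Ab = pi * 12^2 / 4 = 113.097 mm2
ld = 0.02 * 113.097 * 460 / sqrt(33.6)
= 179.5 mm

179.5


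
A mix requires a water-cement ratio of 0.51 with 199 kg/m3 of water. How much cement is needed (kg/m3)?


Cement = water / (w/c)
= 199 / 0.51
= 390.2 kg/m3

390.2


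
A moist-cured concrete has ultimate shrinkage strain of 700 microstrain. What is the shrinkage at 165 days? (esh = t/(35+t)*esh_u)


esh(165) = 165 / (35 + 165) * 700
= 165 / 200 * 700
= 577.5 microstrain

577.5


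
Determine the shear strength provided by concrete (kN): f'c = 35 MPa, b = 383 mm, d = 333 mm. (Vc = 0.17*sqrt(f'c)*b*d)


Vc = 0.17 * sqrt(35) * 383 * 333 / 1000
= 128.27 kN

128.27


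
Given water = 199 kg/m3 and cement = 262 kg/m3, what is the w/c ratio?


w/c = water / cement
w/c = 199 / 262 = 0.76

0.76


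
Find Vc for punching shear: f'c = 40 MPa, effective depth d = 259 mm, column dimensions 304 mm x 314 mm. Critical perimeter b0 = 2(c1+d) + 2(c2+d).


b0 = 2*(304 + 259) + 2*(314 + 259) = 2272 mm
Vc = 0.33 * sqrt(40) * 2272 * 259 / 1000
= 1228.15 kN

1228.15


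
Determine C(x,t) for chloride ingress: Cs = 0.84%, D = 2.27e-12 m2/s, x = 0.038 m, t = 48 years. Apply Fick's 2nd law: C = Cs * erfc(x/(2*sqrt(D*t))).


t_seconds = 48 * 365.25 * 24 * 3600 = 1514764800.0 s
arg = 0.038 / (2 * sqrt(2.27e-12 * 1514764800.0))
= 0.324
erfc(0.324) = 0.6468
C = 0.84 * 0.6468 = 0.5433%

0.5433


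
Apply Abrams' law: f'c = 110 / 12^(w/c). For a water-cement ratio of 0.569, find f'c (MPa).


f'c = 110 / 12^0.569
= 110 / 4.112
= 26.75 MPa

26.75


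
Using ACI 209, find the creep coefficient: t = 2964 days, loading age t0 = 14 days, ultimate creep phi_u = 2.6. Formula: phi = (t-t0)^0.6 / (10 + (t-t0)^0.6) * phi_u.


dt = 2964 - 14 = 2950
phi = 2950^0.6 / (10 + 2950^0.6) * 2.6
= 2.401

2.401


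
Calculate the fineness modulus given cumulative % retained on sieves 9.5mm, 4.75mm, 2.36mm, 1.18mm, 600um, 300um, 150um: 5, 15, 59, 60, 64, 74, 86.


FM = sum(cumulative % retained) / 100
= 363 / 100
= 3.63

3.63


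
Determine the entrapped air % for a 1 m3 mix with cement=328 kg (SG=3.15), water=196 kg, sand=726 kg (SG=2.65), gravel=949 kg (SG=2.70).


Vol cement = 328 / (3.15 * 1000) = 0.104127 m3
Vol water = 196 / 1000 = 0.196 m3
Vol sand = 726 / (2.65 * 1000) = 0.273962 m3
Vol gravel = 949 / (2.70 * 1000) = 0.351481 m3
Total solid + water volume = 0.925571 m3
Air = (1 - 0.925571) * 100 = 7.44%

7.44


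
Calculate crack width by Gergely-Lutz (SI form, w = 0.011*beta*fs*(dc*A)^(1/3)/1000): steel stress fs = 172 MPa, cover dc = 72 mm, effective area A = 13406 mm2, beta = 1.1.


w = 0.011 * beta * fs * (dc * A)^(1/3) / 1000
= 0.011 * 1.1 * 172 * (72 * 13406)^(1/3) / 1000
= 0.206 mm

0.206


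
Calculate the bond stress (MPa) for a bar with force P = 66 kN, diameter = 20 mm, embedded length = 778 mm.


u = P / (pi * db * ld)
= 66 * 1000 / (pi * 20 * 778)
= 1.35 MPa

1.35


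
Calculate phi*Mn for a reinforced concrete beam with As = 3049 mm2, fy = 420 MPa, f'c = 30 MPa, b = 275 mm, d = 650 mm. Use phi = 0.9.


a = As * fy / (0.85 * f'c * b)
= 3049 * 420 / (0.85 * 30 * 275)
= 182.6139 mm
Mn = As * fy * (d - a/2) / 10^6
= 715.4511 kN-m
phi*Mn = 0.9 * 715.4511 = 643.91 kN-m

643.91


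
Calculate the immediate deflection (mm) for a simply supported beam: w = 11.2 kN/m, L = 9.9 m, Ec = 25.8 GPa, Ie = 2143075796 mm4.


Convert: L = 9.9 m = 9900 mm, Ec = 25.8 GPa = 25800 MPa
delta = 5 * 11.2 * 9900^4 / (384 * 25800 * 2143075796)
= 25.34 mm

25.34


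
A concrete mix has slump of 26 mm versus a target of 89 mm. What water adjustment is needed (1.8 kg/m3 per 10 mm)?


Difference = 89 - 26 = 63 mm
Water adjustment = 63 * 1.8 / 10 = 11.3 kg/m3

11.3


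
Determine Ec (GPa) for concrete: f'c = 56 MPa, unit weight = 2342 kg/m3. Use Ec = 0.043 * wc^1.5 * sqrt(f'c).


Ec = 0.043 * 2342^1.5 * sqrt(56) / 1000
= 36.47 GPa

36.47


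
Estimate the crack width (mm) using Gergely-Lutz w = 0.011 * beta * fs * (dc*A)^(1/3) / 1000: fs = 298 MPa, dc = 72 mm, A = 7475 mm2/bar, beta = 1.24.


w = 0.011 * beta * fs * (dc * A)^(1/3) / 1000
= 0.011 * 1.24 * 298 * (72 * 7475)^(1/3) / 1000
= 0.331 mm

0.331


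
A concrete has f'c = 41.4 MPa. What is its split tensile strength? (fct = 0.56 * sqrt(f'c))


fct = 0.56 * sqrt(41.4)
= 0.56 * 6.434
= 3.603 MPa

3.603


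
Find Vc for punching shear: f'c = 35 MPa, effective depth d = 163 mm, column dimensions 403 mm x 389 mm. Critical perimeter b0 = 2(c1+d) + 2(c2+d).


b0 = 2*(403 + 163) + 2*(389 + 163) = 2236 mm
Vc = 0.33 * sqrt(35) * 2236 * 163 / 1000
= 711.55 kN

711.55


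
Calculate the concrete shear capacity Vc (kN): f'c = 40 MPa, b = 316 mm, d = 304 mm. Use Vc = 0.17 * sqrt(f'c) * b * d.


Vc = 0.17 * sqrt(40) * 316 * 304 / 1000
= 103.29 kN

103.29


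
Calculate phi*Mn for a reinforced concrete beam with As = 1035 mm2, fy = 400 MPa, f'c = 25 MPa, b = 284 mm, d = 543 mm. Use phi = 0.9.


a = As * fy / (0.85 * f'c * b)
= 1035 * 400 / (0.85 * 25 * 284)
= 68.5998 mm
Mn = As * fy * (d - a/2) / 10^6
= 210.6018 kN-m
phi*Mn = 0.9 * 210.6018 = 189.54 kN-m

189.54


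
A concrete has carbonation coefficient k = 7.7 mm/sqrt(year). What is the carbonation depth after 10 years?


depth = k * sqrt(t)
= 7.7 * sqrt(10)
= 24.35 mm

24.35


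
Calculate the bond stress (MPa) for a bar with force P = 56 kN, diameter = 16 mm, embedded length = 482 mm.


u = P / (pi * db * ld)
= 56 * 1000 / (pi * 16 * 482)
= 2.311 MPa

2.311


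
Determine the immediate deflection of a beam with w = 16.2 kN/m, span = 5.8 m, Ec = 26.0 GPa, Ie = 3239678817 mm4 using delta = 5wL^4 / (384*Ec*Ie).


Convert: L = 5.8 m = 5800 mm, Ec = 26.0 GPa = 26000 MPa
delta = 5 * 16.2 * 5800^4 / (384 * 26000 * 3239678817)
= 2.83 mm

2.83


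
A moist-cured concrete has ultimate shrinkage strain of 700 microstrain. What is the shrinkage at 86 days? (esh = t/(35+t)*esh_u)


esh(86) = 86 / (35 + 86) * 700
= 86 / 121 * 700
= 497.5 microstrain

497.5


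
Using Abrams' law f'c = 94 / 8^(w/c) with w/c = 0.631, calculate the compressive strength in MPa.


f'c = 94 / 8^0.631
= 94 / 3.714
= 25.31 MPa

25.31


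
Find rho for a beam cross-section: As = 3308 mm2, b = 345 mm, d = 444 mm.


rho = As / (b * d)
= 3308 / (345 * 444)
= 0.0216

0.0216


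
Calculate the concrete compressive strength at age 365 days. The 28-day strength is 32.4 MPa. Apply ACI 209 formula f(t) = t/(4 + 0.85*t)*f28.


f(365) = 365 / (4 + 0.85 * 365) * 32.4
= 365 / 314.25 * 32.4
= 37.63 MPa

37.63


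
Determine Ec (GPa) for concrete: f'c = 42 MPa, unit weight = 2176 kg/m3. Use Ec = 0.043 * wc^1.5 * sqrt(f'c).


Ec = 0.043 * 2176^1.5 * sqrt(42) / 1000
= 28.29 GPa

28.29


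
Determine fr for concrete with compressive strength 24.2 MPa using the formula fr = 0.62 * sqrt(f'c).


fr = 0.62 * sqrt(24.2)
= 3.05 MPa

3.05


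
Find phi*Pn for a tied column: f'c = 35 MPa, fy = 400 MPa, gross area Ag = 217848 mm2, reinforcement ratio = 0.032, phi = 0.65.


Ast = rho * Ag = 0.032 * 217848 = 6971.136 mm2
phi*Pn = 0.65 * 0.80 * (0.85 * 35 * (217848 - 6971.136) + 400 * 6971.136) / 1000
= 4712.26 kN

4712.26


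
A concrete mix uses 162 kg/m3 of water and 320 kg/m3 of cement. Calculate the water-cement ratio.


w/c = water / cement
w/c = 162 / 320 = 0.506

0.506


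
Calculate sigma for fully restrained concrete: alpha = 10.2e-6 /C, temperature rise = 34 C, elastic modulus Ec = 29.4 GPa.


sigma = alpha * dT * Ec
= 10.2e-6 * 34 * 29.4 * 1000
= 10.196 MPa

10.196


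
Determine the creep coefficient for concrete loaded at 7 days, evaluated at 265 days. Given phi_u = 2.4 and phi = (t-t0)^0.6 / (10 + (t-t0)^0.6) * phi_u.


dt = 265 - 7 = 258
phi = 258^0.6 / (10 + 258^0.6) * 2.4
= 1.768

1.768


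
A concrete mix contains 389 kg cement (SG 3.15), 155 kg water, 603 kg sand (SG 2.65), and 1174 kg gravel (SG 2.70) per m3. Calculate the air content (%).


Vol cement = 389 / (3.15 * 1000) = 0.123492 m3
Vol water = 155 / 1000 = 0.155 m3
Vol sand = 603 / (2.65 * 1000) = 0.227547 m3
Vol gravel = 1174 / (2.70 * 1000) = 0.434815 m3
Total solid + water volume = 0.940854 m3
Air = (1 - 0.940854) * 100 = 5.91%

5.91


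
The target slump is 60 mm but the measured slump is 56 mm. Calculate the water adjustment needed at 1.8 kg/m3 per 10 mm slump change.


Difference = 60 - 56 = 4 mm
Water adjustment = 4 * 1.8 / 10 = 0.7 kg/m3

0.7


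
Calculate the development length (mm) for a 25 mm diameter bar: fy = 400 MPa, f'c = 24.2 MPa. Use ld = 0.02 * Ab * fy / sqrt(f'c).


Ab = pi * 25^2 / 4 = 490.874 mm2
ld = 0.02 * 490.874 * 400 / sqrt(24.2)
= 798.3 mm

798.3


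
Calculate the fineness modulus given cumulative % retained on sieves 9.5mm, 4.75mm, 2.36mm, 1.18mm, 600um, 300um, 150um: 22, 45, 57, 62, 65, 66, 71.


FM = sum(cumulative % retained) / 100
= 388 / 100
= 3.88

3.88


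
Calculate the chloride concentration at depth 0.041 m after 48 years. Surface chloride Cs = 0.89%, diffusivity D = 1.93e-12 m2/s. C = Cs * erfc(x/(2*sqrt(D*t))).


t_seconds = 48 * 365.25 * 24 * 3600 = 1514764800.0 s
arg = 0.041 / (2 * sqrt(1.93e-12 * 1514764800.0))
= 0.3791
erfc(0.3791) = 0.5918
C = 0.89 * 0.5918 = 0.5267%

0.5267


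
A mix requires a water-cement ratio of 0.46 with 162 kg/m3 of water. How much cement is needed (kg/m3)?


Cement = water / (w/c)
= 162 / 0.46
= 352.2 kg/m3

352.2


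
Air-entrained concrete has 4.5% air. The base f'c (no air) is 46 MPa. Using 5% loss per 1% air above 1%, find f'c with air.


Strength loss = (4.5 - 1) * 5 = 17.5%
f'c = 46 * (1 - 17.5/100)
= 37.95 MPa

37.95


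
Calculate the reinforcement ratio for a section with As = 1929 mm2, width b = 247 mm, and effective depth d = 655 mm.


rho = As / (b * d)
= 1929 / (247 * 655)
= 0.0119

0.0119


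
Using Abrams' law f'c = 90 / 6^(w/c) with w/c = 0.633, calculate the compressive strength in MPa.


f'c = 90 / 6^0.633
= 90 / 3.109
= 28.95 MPa

28.95


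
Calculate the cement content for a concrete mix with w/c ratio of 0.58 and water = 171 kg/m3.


Cement = water / (w/c)
= 171 / 0.58
= 294.8 kg/m3

294.8


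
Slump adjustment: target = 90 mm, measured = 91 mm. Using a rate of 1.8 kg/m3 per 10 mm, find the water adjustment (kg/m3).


Difference = 90 - 91 = -1 mm
Water adjustment = -1 * 1.8 / 10 = -0.2 kg/m3

-0.2


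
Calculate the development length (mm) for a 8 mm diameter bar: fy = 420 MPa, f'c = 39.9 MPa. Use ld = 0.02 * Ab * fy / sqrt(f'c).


Ab = pi * 8^2 / 4 = 50.265 mm2
ld = 0.02 * 50.265 * 420 / sqrt(39.9)
= 66.8 mm

66.8


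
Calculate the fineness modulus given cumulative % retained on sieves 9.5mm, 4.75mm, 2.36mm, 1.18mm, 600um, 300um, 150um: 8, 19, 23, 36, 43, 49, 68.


FM = sum(cumulative % retained) / 100
= 246 / 100
= 2.46

2.46


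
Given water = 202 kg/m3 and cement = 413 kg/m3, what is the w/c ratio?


w/c = water / cement
w/c = 202 / 413 = 0.489

0.489


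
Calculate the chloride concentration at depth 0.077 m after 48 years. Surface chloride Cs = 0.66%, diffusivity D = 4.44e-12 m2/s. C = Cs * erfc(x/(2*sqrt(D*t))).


t_seconds = 48 * 365.25 * 24 * 3600 = 1514764800.0 s
arg = 0.077 / (2 * sqrt(4.44e-12 * 1514764800.0))
= 0.4695
erfc(0.4695) = 0.5067
C = 0.66 * 0.5067 = 0.3345%

0.3345


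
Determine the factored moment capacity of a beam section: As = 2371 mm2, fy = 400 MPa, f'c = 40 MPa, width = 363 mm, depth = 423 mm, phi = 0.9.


a = As * fy / (0.85 * f'c * b)
= 2371 * 400 / (0.85 * 40 * 363)
= 76.8433 mm
Mn = As * fy * (d - a/2) / 10^6
= 364.7341 kN-m
phi*Mn = 0.9 * 364.7341 = 328.26 kN-m

328.26


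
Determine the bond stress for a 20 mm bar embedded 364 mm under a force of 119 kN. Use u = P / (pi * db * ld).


u = P / (pi * db * ld)
= 119 * 1000 / (pi * 20 * 364)
= 5.203 MPa

5.203


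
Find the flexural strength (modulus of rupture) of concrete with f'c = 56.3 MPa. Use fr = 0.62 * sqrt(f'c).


fr = 0.62 * sqrt(56.3)
= 4.652 MPa

4.652


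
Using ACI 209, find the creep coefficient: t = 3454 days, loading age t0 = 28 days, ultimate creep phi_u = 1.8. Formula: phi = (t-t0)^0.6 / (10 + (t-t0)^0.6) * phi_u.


dt = 3454 - 28 = 3426
phi = 3426^0.6 / (10 + 3426^0.6) * 1.8
= 1.673

1.673


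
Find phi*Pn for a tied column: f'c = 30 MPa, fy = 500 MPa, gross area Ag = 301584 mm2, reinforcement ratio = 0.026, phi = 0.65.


Ast = rho * Ag = 0.026 * 301584 = 7841.184 mm2
phi*Pn = 0.65 * 0.80 * (0.85 * 30 * (301584 - 7841.184) + 500 * 7841.184) / 1000
= 5933.74 kN

5933.74


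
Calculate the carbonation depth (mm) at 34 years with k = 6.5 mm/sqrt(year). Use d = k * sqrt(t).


depth = k * sqrt(t)
= 6.5 * sqrt(34)
= 37.9 mm

37.9


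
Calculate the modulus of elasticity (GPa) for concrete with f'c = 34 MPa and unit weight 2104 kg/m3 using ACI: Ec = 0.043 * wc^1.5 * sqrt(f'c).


Ec = 0.043 * 2104^1.5 * sqrt(34) / 1000
= 24.2 GPa

24.2


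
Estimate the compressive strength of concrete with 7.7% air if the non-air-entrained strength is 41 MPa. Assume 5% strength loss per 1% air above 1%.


Strength loss = (7.7 - 1) * 5 = 33.5%
f'c = 41 * (1 - 33.5/100)
= 27.27 MPa

27.27


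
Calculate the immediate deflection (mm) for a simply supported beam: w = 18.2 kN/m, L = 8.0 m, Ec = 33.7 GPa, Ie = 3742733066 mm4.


Convert: L = 8.0 m = 8000 mm, Ec = 33.7 GPa = 33700 MPa
delta = 5 * 18.2 * 8000^4 / (384 * 33700 * 3742733066)
= 7.7 mm

7.7


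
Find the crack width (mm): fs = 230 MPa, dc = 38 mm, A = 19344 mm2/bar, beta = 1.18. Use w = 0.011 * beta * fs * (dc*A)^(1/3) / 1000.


w = 0.011 * beta * fs * (dc * A)^(1/3) / 1000
= 0.011 * 1.18 * 230 * (38 * 19344)^(1/3) / 1000
= 0.269 mm

0.269


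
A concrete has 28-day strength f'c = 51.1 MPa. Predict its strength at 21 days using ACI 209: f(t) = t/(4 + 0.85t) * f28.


f(21) = 21 / (4 + 0.85 * 21) * 51.1
= 21 / 21.85 * 51.1
= 49.11 MPa

49.11


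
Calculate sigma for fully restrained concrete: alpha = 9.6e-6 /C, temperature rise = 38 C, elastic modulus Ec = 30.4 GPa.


sigma = alpha * dT * Ec
= 9.6e-6 * 38 * 30.4 * 1000
= 11.09 MPa

11.09


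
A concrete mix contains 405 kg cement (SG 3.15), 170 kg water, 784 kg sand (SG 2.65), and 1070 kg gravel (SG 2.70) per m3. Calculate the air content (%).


Vol cement = 405 / (3.15 * 1000) = 0.128571 m3
Vol water = 170 / 1000 = 0.17 m3
Vol sand = 784 / (2.65 * 1000) = 0.295849 m3
Vol gravel = 1070 / (2.70 * 1000) = 0.396296 m3
Total solid + water volume = 0.990717 m3
Air = (1 - 0.990717) * 100 = 0.93%

0.93


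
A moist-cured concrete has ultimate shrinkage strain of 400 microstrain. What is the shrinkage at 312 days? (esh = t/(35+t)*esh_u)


esh(312) = 312 / (35 + 312) * 400
= 312 / 347 * 400
= 359.7 microstrain

359.7


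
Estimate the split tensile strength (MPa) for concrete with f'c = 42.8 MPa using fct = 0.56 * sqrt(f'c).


fct = 0.56 * sqrt(42.8)
= 0.56 * 6.542
= 3.664 MPa

3.664


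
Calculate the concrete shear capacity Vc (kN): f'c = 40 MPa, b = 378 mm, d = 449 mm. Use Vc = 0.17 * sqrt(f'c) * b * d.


Vc = 0.17 * sqrt(40) * 378 * 449 / 1000
= 182.48 kN

182.48


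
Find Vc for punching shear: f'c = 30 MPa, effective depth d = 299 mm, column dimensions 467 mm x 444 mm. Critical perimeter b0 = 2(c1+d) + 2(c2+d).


b0 = 2*(467 + 299) + 2*(444 + 299) = 3018 mm
Vc = 0.33 * sqrt(30) * 3018 * 299 / 1000
= 1631.04 kN

1631.04


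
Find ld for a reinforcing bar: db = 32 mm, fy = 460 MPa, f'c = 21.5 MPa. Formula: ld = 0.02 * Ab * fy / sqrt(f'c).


Ab = pi * 32^2 / 4 = 804.248 mm2
ld = 0.02 * 804.248 * 460 / sqrt(21.5)
= 1595.7 mm

1595.7


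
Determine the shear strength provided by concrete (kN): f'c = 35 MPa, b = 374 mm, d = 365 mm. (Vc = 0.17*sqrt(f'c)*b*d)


Vc = 0.17 * sqrt(35) * 374 * 365 / 1000
= 137.29 kN

137.29


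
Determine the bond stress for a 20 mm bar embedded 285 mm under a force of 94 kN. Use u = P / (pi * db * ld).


u = P / (pi * db * ld)
= 94 * 1000 / (pi * 20 * 285)
= 5.249 MPa

5.249


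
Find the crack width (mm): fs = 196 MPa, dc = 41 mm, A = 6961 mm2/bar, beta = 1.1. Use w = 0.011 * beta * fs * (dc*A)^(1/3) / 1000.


w = 0.011 * beta * fs * (dc * A)^(1/3) / 1000
= 0.011 * 1.1 * 196 * (41 * 6961)^(1/3) / 1000
= 0.156 mm

0.156


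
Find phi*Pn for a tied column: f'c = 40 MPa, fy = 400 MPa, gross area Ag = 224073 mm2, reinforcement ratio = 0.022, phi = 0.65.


Ast = rho * Ag = 0.022 * 224073 = 4929.606 mm2
phi*Pn = 0.65 * 0.80 * (0.85 * 40 * (224073 - 4929.606) + 400 * 4929.606) / 1000
= 4899.81 kN

4899.81


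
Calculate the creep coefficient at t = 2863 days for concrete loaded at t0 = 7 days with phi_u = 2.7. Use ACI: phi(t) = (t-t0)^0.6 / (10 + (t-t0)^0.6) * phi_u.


dt = 2863 - 7 = 2856
phi = 2856^0.6 / (10 + 2856^0.6) * 2.7
= 2.49

2.49


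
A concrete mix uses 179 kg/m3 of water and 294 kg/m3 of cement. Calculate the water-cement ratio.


w/c = water / cement
w/c = 179 / 294 = 0.609

0.609


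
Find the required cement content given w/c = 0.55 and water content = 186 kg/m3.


Cement = water / (w/c)
= 186 / 0.55
= 338.2 kg/m3

338.2


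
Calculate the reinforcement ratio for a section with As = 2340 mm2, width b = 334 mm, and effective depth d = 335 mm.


rho = As / (b * d)
= 2340 / (334 * 335)
= 0.0209

0.0209


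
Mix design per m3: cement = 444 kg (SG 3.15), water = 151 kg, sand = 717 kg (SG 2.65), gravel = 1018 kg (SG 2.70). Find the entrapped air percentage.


Vol cement = 444 / (3.15 * 1000) = 0.140952 m3
Vol water = 151 / 1000 = 0.151 m3
Vol sand = 717 / (2.65 * 1000) = 0.270566 m3
Vol gravel = 1018 / (2.70 * 1000) = 0.377037 m3
Total solid + water volume = 0.939555 m3
Air = (1 - 0.939555) * 100 = 6.04%

6.04


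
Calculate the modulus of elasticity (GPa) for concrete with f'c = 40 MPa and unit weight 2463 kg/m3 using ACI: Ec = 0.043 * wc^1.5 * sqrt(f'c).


Ec = 0.043 * 2463^1.5 * sqrt(40) / 1000
= 33.24 GPa

33.24


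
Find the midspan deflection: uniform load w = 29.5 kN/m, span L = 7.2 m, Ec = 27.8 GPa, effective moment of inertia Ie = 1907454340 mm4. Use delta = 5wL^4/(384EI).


Convert: L = 7.2 m = 7200 mm, Ec = 27.8 GPa = 27800 MPa
delta = 5 * 29.5 * 7200^4 / (384 * 27800 * 1907454340)
= 19.47 mm

19.47


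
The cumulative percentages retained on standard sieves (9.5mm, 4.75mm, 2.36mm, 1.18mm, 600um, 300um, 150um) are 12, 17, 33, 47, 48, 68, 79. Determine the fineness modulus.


FM = sum(cumulative % retained) / 100
= 304 / 100
= 3.04

3.04


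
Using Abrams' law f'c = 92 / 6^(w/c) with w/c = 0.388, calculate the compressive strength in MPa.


f'c = 92 / 6^0.388
= 92 / 2.004
= 45.91 MPa

45.91


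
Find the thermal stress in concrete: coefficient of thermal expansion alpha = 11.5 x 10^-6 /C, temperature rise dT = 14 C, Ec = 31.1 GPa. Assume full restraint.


sigma = alpha * dT * Ec
= 11.5e-6 * 14 * 31.1 * 1000
= 5.007 MPa

5.007


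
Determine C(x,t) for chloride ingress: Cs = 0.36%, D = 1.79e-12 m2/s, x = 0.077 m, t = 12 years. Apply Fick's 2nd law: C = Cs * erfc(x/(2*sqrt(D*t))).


t_seconds = 12 * 365.25 * 24 * 3600 = 378691200.0 s
arg = 0.077 / (2 * sqrt(1.79e-12 * 378691200.0))
= 1.4787
erfc(1.4787) = 0.0365
C = 0.36 * 0.0365 = 0.0131%

0.0131


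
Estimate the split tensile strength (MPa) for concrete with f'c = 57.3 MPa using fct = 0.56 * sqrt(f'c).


fct = 0.56 * sqrt(57.3)
= 0.56 * 7.57
= 4.239 MPa

4.239


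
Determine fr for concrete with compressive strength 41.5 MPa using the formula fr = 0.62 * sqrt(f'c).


fr = 0.62 * sqrt(41.5)
= 3.994 MPa

3.994


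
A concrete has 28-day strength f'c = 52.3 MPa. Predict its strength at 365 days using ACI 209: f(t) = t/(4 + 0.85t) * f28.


f(365) = 365 / (4 + 0.85 * 365) * 52.3
= 365 / 314.25 * 52.3
= 60.75 MPa

60.75


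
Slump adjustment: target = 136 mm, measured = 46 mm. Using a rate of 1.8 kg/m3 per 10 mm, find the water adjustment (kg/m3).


Difference = 136 - 46 = 90 mm
Water adjustment = 90 * 1.8 / 10 = 16.2 kg/m3

16.2


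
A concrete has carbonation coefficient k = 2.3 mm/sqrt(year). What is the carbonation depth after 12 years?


depth = k * sqrt(t)
= 2.3 * sqrt(12)
= 7.97 mm

7.97


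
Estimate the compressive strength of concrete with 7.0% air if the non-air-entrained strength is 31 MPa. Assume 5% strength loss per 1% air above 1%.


Strength loss = (7.0 - 1) * 5 = 30.0%
f'c = 31 * (1 - 30.0/100)
= 21.7 MPa

21.7


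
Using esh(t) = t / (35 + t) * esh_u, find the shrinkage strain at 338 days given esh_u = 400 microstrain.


esh(338) = 338 / (35 + 338) * 400
= 338 / 373 * 400
= 362.5 microstrain

362.5


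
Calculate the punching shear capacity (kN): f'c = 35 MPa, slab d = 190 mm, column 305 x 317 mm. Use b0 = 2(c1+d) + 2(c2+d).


b0 = 2*(305 + 190) + 2*(317 + 190) = 2004 mm
Vc = 0.33 * sqrt(35) * 2004 * 190 / 1000
= 743.36 kN

743.36


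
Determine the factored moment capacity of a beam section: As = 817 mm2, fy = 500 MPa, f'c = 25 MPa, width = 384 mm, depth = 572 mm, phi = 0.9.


a = As * fy / (0.85 * f'c * b)
= 817 * 500 / (0.85 * 25 * 384)
= 50.0613 mm
Mn = As * fy * (d - a/2) / 10^6
= 223.437 kN-m
phi*Mn = 0.9 * 223.437 = 201.09 kN-m

201.09


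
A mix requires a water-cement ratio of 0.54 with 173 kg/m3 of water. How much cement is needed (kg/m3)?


Cement = water / (w/c)
= 173 / 0.54
= 320.4 kg/m3

320.4


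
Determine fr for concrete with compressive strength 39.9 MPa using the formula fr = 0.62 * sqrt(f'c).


fr = 0.62 * sqrt(39.9)
= 3.916 MPa

3.916


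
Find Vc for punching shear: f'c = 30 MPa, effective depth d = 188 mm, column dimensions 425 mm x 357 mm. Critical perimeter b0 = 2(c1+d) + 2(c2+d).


b0 = 2*(425 + 188) + 2*(357 + 188) = 2316 mm
Vc = 0.33 * sqrt(30) * 2316 * 188 / 1000
= 786.99 kN

786.99


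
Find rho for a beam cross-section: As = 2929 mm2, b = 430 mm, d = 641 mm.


rho = As / (b * d)
= 2929 / (430 * 641)
= 0.0106

0.0106


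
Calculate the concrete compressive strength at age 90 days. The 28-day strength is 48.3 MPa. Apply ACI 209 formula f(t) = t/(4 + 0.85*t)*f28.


f(90) = 90 / (4 + 0.85 * 90) * 48.3
= 90 / 80.5 * 48.3
= 54.0 MPa

54.0


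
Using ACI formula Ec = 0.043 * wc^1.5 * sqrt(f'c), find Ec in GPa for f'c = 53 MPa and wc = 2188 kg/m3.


Ec = 0.043 * 2188^1.5 * sqrt(53) / 1000
= 32.04 GPa

32.04


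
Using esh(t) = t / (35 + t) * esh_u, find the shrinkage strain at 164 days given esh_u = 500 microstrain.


esh(164) = 164 / (35 + 164) * 500
= 164 / 199 * 500
= 412.1 microstrain

412.1


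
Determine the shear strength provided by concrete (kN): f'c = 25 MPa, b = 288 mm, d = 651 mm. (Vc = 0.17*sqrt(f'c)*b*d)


Vc = 0.17 * sqrt(25) * 288 * 651 / 1000
= 159.36 kN

159.36


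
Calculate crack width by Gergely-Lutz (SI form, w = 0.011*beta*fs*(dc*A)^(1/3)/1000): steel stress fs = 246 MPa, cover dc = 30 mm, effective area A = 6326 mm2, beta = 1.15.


w = 0.011 * beta * fs * (dc * A)^(1/3) / 1000
= 0.011 * 1.15 * 246 * (30 * 6326)^(1/3) / 1000
= 0.179 mm

0.179


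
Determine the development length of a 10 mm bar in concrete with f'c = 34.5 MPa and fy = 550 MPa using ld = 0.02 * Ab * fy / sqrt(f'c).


Ab = pi * 10^2 / 4 = 78.54 mm2
ld = 0.02 * 78.54 * 550 / sqrt(34.5)
= 147.1 mm

147.1


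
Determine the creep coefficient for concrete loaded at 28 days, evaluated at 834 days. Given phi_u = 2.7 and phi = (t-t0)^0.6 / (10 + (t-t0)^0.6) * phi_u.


dt = 834 - 28 = 806
phi = 806^0.6 / (10 + 806^0.6) * 2.7
= 2.287

2.287


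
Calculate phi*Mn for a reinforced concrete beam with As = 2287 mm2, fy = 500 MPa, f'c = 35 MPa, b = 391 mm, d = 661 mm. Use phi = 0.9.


a = As * fy / (0.85 * f'c * b)
= 2287 * 500 / (0.85 * 35 * 391)
= 98.3043 mm
Mn = As * fy * (d - a/2) / 10^6
= 699.648 kN-m
phi*Mn = 0.9 * 699.648 = 629.68 kN-m

629.68


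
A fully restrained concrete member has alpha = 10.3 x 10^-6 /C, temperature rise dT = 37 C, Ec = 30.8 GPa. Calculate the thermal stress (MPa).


sigma = alpha * dT * Ec
= 10.3e-6 * 37 * 30.8 * 1000
= 11.738 MPa

11.738


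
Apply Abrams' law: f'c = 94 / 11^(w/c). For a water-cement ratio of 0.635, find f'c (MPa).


f'c = 94 / 11^0.635
= 94 / 4.584
= 20.5 MPa

20.5


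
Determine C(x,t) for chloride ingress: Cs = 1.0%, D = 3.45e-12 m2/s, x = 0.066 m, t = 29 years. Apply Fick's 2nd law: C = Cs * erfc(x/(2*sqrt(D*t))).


t_seconds = 29 * 365.25 * 24 * 3600 = 915170400.0 s
arg = 0.066 / (2 * sqrt(3.45e-12 * 915170400.0))
= 0.5873
erfc(0.5873) = 0.4062
C = 1.0 * 0.4062 = 0.4062%

0.4062


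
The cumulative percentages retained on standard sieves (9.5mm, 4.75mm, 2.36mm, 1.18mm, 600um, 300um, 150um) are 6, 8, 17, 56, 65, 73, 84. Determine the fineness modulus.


FM = sum(cumulative % retained) / 100
= 309 / 100
= 3.09

3.09


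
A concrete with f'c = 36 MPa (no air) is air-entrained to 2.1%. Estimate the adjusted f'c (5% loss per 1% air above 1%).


Strength loss = (2.1 - 1) * 5 = 5.5%
f'c = 36 * (1 - 5.5/100)
= 34.02 MPa

34.02


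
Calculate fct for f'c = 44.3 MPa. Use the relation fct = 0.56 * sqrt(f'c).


fct = 0.56 * sqrt(44.3)
= 0.56 * 6.656
= 3.727 MPa

3.727


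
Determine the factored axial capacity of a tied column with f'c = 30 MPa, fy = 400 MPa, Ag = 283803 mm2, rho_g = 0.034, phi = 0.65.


Ast = rho * Ag = 0.034 * 283803 = 9649.302 mm2
phi*Pn = 0.65 * 0.80 * (0.85 * 30 * (283803 - 9649.302) + 400 * 9649.302) / 1000
= 5642.33 kN

5642.33


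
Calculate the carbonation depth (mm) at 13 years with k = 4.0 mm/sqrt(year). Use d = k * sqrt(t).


depth = k * sqrt(t)
= 4.0 * sqrt(13)
= 14.42 mm

14.42


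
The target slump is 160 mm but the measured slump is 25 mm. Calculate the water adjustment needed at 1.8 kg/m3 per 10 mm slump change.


Difference = 160 - 25 = 135 mm
Water adjustment = 135 * 1.8 / 10 = 24.3 kg/m3

24.3


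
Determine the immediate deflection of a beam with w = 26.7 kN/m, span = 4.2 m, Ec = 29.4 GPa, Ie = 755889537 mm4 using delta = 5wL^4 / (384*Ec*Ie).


Convert: L = 4.2 m = 4200 mm, Ec = 29.4 GPa = 29400 MPa
delta = 5 * 26.7 * 4200^4 / (384 * 29400 * 755889537)
= 4.87 mm

4.87


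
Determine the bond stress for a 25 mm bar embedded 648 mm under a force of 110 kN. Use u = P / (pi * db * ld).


u = P / (pi * db * ld)
= 110 * 1000 / (pi * 25 * 648)
= 2.161 MPa

2.161


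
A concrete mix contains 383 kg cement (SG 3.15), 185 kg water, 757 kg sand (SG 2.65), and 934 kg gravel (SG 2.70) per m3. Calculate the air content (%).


Vol cement = 383 / (3.15 * 1000) = 0.121587 m3
Vol water = 185 / 1000 = 0.185 m3
Vol sand = 757 / (2.65 * 1000) = 0.28566 m3
Vol gravel = 934 / (2.70 * 1000) = 0.345926 m3
Total solid + water volume = 0.938174 m3
Air = (1 - 0.938174) * 100 = 6.18%

6.18


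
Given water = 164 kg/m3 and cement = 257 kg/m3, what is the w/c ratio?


w/c = water / cement
w/c = 164 / 257 = 0.638

0.638


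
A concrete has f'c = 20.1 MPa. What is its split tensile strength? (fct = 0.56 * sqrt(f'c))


fct = 0.56 * sqrt(20.1)
= 0.56 * 4.483
= 2.511 MPa

2.511


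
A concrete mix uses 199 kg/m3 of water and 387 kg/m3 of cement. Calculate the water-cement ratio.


w/c = water / cement
w/c = 199 / 387 = 0.514

0.514


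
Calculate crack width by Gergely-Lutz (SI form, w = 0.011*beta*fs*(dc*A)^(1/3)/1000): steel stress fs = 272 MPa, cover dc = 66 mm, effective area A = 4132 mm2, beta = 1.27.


w = 0.011 * beta * fs * (dc * A)^(1/3) / 1000
= 0.011 * 1.27 * 272 * (66 * 4132)^(1/3) / 1000
= 0.246 mm

0.246


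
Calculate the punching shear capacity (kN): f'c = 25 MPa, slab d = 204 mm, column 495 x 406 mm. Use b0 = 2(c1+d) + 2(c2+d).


b0 = 2*(495 + 204) + 2*(406 + 204) = 2618 mm
Vc = 0.33 * sqrt(25) * 2618 * 204 / 1000
= 881.22 kN

881.22


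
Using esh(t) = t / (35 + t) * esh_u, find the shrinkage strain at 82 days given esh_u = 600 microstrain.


esh(82) = 82 / (35 + 82) * 600
= 82 / 117 * 600
= 420.5 microstrain

420.5


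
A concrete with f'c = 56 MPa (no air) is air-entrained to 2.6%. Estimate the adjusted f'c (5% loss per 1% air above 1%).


Strength loss = (2.6 - 1) * 5 = 8.0%
f'c = 56 * (1 - 8.0/100)
= 51.52 MPa

51.52


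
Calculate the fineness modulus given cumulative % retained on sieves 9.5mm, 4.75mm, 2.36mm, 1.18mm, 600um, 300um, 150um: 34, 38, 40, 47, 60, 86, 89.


FM = sum(cumulative % retained) / 100
= 394 / 100
= 3.94

3.94


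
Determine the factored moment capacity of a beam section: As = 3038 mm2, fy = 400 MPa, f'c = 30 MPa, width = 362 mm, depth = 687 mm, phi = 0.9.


a = As * fy / (0.85 * f'c * b)
= 3038 * 400 / (0.85 * 30 * 362)
= 131.6434 mm
Mn = As * fy * (d - a/2) / 10^6
= 754.8559 kN-m
phi*Mn = 0.9 * 754.8559 = 679.37 kN-m

679.37


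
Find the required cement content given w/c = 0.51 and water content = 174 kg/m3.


Cement = water / (w/c)
= 174 / 0.51
= 341.2 kg/m3

341.2


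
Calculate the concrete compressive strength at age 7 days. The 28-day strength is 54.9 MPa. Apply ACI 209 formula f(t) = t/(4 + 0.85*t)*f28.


f(7) = 7 / (4 + 0.85 * 7) * 54.9
= 7 / 9.95 * 54.9
= 38.62 MPa

38.62


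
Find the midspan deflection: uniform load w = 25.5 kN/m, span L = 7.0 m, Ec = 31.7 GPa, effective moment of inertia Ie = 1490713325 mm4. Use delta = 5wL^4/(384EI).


Convert: L = 7.0 m = 7000 mm, Ec = 31.7 GPa = 31700 MPa
delta = 5 * 25.5 * 7000^4 / (384 * 31700 * 1490713325)
= 16.87 mm

16.87


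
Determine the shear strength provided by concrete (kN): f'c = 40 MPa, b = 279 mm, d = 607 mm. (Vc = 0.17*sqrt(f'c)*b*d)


Vc = 0.17 * sqrt(40) * 279 * 607 / 1000
= 182.08 kN

182.08


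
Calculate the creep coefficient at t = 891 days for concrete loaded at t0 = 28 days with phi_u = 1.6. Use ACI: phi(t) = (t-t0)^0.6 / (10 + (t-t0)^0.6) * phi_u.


dt = 891 - 28 = 863
phi = 863^0.6 / (10 + 863^0.6) * 1.6
= 1.364

1.364


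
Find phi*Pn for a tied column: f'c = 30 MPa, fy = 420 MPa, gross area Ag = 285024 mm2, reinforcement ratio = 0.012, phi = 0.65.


Ast = rho * Ag = 0.012 * 285024 = 3420.288 mm2
phi*Pn = 0.65 * 0.80 * (0.85 * 30 * (285024 - 3420.288) + 420 * 3420.288) / 1000
= 4481.06 kN

4481.06


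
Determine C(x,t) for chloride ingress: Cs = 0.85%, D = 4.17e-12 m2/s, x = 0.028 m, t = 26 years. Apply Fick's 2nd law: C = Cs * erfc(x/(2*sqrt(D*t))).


t_seconds = 26 * 365.25 * 24 * 3600 = 820497600.0 s
arg = 0.028 / (2 * sqrt(4.17e-12 * 820497600.0))
= 0.2393
erfc(0.2393) = 0.735
C = 0.85 * 0.735 = 0.6247%

0.6247


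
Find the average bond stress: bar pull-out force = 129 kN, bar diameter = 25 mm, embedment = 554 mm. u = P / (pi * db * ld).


u = P / (pi * db * ld)
= 129 * 1000 / (pi * 25 * 554)
= 2.965 MPa

2.965


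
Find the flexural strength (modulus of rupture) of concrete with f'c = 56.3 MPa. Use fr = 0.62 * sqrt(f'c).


fr = 0.62 * sqrt(56.3)
= 4.652 MPa

4.652


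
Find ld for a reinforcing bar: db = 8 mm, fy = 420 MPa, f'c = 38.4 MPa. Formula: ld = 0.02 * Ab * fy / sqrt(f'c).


Ab = pi * 8^2 / 4 = 50.265 mm2
ld = 0.02 * 50.265 * 420 / sqrt(38.4)
= 68.1 mm

68.1


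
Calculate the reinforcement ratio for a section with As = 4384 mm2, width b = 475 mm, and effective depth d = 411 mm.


rho = As / (b * d)
= 4384 / (475 * 411)
= 0.0225

0.0225


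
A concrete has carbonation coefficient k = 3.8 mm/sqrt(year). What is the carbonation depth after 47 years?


depth = k * sqrt(t)
= 3.8 * sqrt(47)
= 26.05 mm

26.05


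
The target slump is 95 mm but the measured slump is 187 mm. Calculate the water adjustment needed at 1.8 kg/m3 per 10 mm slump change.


Difference = 95 - 187 = -92 mm
Water adjustment = -92 * 1.8 / 10 = -16.6 kg/m3

-16.6


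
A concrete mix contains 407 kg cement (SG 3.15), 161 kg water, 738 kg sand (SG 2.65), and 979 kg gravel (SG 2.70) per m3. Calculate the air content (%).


Vol cement = 407 / (3.15 * 1000) = 0.129206 m3
Vol water = 161 / 1000 = 0.161 m3
Vol sand = 738 / (2.65 * 1000) = 0.278491 m3
Vol gravel = 979 / (2.70 * 1000) = 0.362593 m3
Total solid + water volume = 0.93129 m3
Air = (1 - 0.93129) * 100 = 6.87%

6.87


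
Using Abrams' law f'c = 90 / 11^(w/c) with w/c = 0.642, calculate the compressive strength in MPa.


f'c = 90 / 11^0.642
= 90 / 4.662
= 19.3 MPa

19.3
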